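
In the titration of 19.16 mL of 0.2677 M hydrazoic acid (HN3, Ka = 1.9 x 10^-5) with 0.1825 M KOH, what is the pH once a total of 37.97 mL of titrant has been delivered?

12.50

n(acid) = 0.2677 x 0.01916 = 0.005129 mol; n(KOH) added = 0.1825 x 0.03797 = 0.006930 mol.
Base is in excess by 0.006930 - 0.005129 = 0.001800 mol in a total volume of 0.05713 L.
[OH^-] = 0.001800/0.05713 = 0.03151 M, so pOH = 1.50 and pH = 14.00 - 1.50 = 12.50.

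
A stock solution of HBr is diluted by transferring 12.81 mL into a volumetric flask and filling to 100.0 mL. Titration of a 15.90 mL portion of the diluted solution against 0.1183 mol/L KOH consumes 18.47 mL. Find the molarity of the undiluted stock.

1.07 M

n(KOH) = 0.1183 x 0.01847 = 0.002185 mol.
n(HBr) in the aliquot = 0.002185 mol.
[diluted HBr] = 0.002185 / 0.01590 = 0.1374 M.
Dilution factor = 100.0/12.81 = 7.806, so [stock] = 0.1374 x 7.806 = 1.07 M.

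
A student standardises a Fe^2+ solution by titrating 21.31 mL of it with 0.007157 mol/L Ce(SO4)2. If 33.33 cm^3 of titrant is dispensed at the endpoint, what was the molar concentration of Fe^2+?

0.0112 M

n(Ce(SO4)2) = 0.007157 x 0.03333 = 0.0002385 mol.
From the balanced equation, 1 mol Ce(SO4)2 reacts with 1 mol Fe^2+, so n(Fe^2+) = 0.0002385 x 1/1 = 0.0002385 mol.
[Fe^2+] = 0.0002385 / 0.02131 L = 0.0112 M.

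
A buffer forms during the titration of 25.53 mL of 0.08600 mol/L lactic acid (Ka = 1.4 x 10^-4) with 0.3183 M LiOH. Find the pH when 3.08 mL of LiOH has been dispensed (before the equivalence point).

3.76

Initial n(HC3H5O3) = 0.08600 x 0.02553 = 0.002196 mol.
n(LiOH) added = 0.3183 x 0.003080 = 0.0009804 mol, converting that many moles of HC3H5O3 to C3H5O3-.
Remaining n(HC3H5O3) = 0.001215 mol; n(C3H5O3-) = 0.0009804 mol.
By Henderson-Hasselbalch, pH = pKa + log([A^-]/[HA]) = 3.85 + log(0.0009804/0.001215) = 3.85 + (-0.09) = 3.76.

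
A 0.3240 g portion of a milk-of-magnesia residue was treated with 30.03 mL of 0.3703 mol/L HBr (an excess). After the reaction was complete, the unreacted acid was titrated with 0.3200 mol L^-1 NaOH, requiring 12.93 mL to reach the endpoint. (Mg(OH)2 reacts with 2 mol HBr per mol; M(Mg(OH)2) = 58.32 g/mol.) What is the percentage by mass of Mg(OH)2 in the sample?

Total n(HBr) added = 0.3703 x 0.03003 = 0.01112 mol.
n(NaOH) used = 0.3200 x 0.01293 = 0.004138 mol, which equals the excess n(HBr).
So n(HBr) consumed by the sample = 0.01112 - 0.004138 = 0.006983 mol.
n(Mg(OH)2) = 0.006983 / 2 = 0.003491 mol.
mass Mg(OH)2 = 0.003491 x 58.32 = 0.2036 g, so %Mg(OH)2 = 0.2036/0.3240 x 100 = 62.8%.

62.8%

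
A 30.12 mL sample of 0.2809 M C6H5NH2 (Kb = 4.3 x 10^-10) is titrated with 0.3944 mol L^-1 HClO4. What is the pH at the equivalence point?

n(C6H5NH2) = 0.2809 x 0.03012 = 0.008461 mol; V(HClO4) at equivalence = 0.008461/0.3944 = 0.02145 L.
At equivalence the base is fully converted to C6H5NH3+; total volume = 0.05157 L, so [C6H5NH3+] = 0.008461/0.05157 = 0.1641 M.
Ka(C6H5NH3+) = Kw/Kb = 1.0e-14 / 4.3 x 10^-10 = 2.33e-5.
[H^+] = sqrt(Ka x [C6H5NH3+]) = sqrt(2.33e-5 x 0.1641) = 0.00195 M.
pH = -log(0.00195) = 2.71.

2.71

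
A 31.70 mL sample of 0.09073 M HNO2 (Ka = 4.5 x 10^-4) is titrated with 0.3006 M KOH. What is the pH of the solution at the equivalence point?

8.09

n(HNO2) = 0.09073 x 0.03170 = 0.002876 mol; V(KOH) at equivalence = 0.002876/0.3006 = 0.009568 L.
At equivalence all the acid is converted to NO2-; total volume = 0.03170 + 0.009568 = 0.04127 L, so [NO2-] = 0.002876/0.04127 = 0.06969 M.
Kb = Kw/Ka = 1.0e-14 / 4.5 x 10^-4 = 2.22e-11.
[OH^-] = sqrt(Kb x [NO2-]) = sqrt(2.22e-11 x 0.06969) = 1.24e-6 M.
pOH = 5.91, so pH = 14.00 - 5.91 = 8.09.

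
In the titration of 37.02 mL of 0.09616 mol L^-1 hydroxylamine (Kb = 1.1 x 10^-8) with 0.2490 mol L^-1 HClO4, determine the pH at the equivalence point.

3.60

n(NH2OH) = 0.09616 x 0.03702 = 0.003560 mol; V(HClO4) at equivalence = 0.003560/0.2490 = 0.01430 L.
At equivalence the base is fully converted to NH3OH+; total volume = 0.05132 L, so [NH3OH+] = 0.003560/0.05132 = 0.06937 M.
Ka(NH3OH+) = Kw/Kb = 1.0e-14 / 1.1 x 10^-8 = 9.09e-7.
[H^+] = sqrt(Ka x [NH3OH+]) = sqrt(9.09e-7 x 0.06937) = 0.000251 M.
pH = -log(0.000251) = 3.60.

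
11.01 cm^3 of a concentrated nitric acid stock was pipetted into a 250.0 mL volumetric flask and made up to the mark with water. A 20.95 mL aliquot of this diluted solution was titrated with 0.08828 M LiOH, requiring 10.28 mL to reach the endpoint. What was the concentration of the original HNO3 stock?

0.984 M

n(LiOH) = 0.08828 x 0.01028 = 0.0009075 mol.
n(HNO3) in the aliquot = 0.0009075 mol.
[diluted HNO3] = 0.0009075 / 0.02095 = 0.04332 M.
Dilution factor = 250.0/11.01 = 22.71, so [stock] = 0.04332 x 22.71 = 0.984 M.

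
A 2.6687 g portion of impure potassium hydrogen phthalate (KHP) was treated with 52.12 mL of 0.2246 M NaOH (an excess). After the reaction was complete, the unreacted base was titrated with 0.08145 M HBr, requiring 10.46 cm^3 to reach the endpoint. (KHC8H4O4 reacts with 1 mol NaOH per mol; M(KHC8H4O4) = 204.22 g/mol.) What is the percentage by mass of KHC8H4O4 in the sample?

83.1%

Total n(NaOH) added = 0.2246 x 0.05212 = 0.01171 mol.
n(HBr) used = 0.08145 x 0.01046 = 0.0008520 mol, which equals the excess n(NaOH).
So n(NaOH) consumed by the sample = 0.01171 - 0.0008520 = 0.01085 mol.
n(KHC8H4O4) = 0.01085 / 1 = 0.01085 mol.
mass KHC8H4O4 = 0.01085 x 204.22 = 2.217 g, so %KHC8H4O4 = 2.217/2.6687 x 100 = 83.1%.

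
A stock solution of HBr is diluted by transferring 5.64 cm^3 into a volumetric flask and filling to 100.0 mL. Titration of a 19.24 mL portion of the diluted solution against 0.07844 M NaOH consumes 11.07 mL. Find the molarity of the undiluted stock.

0.800 M

n(NaOH) = 0.07844 x 0.01107 = 0.0008683 mol.
n(HBr) in the aliquot = 0.0008683 mol.
[diluted HBr] = 0.0008683 / 0.01924 = 0.04513 M.
Dilution factor = 100.0/5.640 = 17.73, so [stock] = 0.04513 x 17.73 = 0.800 M.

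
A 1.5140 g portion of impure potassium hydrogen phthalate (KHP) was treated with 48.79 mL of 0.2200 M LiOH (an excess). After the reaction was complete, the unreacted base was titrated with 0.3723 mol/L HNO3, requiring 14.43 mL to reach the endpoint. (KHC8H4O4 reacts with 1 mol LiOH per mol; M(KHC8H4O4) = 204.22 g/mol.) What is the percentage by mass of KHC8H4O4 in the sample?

72.3%

Total n(LiOH) added = 0.2200 x 0.04879 = 0.01073 mol.
n(HNO3) used = 0.3723 x 0.01443 = 0.005372 mol, which equals the excess n(LiOH).
So n(LiOH) consumed by the sample = 0.01073 - 0.005372 = 0.005362 mol.
n(KHC8H4O4) = 0.005362 / 1 = 0.005362 mol.
mass KHC8H4O4 = 0.005362 x 204.22 = 1.095 g, so %KHC8H4O4 = 1.095/1.5140 x 100 = 72.3%.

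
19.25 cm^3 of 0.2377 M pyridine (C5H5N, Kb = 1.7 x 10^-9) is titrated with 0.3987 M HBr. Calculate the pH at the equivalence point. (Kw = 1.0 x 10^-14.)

n(C5H5N) = 0.2377 x 0.01925 = 0.004576 mol; V(HBr) at equivalence = 0.004576/0.3987 = 0.01148 L.
At equivalence the base is fully converted to C5H5NH+; total volume = 0.03073 L, so [C5H5NH+] = 0.004576/0.03073 = 0.1489 M.
Ka(C5H5NH+) = Kw/Kb = 1.0e-14 / 1.7 x 10^-9 = 5.88e-6.
[H^+] = sqrt(Ka x [C5H5NH+]) = sqrt(5.88e-6 x 0.1489) = 0.000936 M.
pH = -log(0.000936) = 3.03.

3.03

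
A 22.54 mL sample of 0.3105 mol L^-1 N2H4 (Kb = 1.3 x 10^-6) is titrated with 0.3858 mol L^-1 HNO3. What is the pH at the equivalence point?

n(N2H4) = 0.3105 x 0.02254 = 0.006999 mol; V(HNO3) at equivalence = 0.006999/0.3858 = 0.01814 L.
At equivalence the base is fully converted to N2H5+; total volume = 0.04068 L, so [N2H5+] = 0.006999/0.04068 = 0.1720 M.
Ka(N2H5+) = Kw/Kb = 1.0e-14 / 1.3 x 10^-6 = 7.69e-9.
[H^+] = sqrt(Ka x [N2H5+]) = sqrt(7.69e-9 x 0.1720) = 3.64e-5 M.
pH = -log(3.64e-5) = 4.44.

4.44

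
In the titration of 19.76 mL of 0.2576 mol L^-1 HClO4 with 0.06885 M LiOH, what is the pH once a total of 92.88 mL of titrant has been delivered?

n(acid) = 0.2576 x 0.01976 = 0.005090 mol; n(LiOH) added = 0.06885 x 0.09288 = 0.006395 mol.
Base is in excess by 0.006395 - 0.005090 = 0.001305 mol in a total volume of 0.1126 L.
[OH^-] = 0.001305/0.1126 = 0.01158 M, so pOH = 1.94 and pH = 14.00 - 1.94 = 12.06.

12.06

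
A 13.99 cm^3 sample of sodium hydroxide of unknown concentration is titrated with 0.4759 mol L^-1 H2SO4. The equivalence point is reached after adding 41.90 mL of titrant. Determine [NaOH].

n(H2SO4) delivered = 0.4759 x 0.04190 = 0.01994 mol.
The reaction is 2 NaOH + 1 H2SO4, so n(NaOH) = 0.01994 x 2/1 = 0.03988 mol.
[NaOH] = 0.03988 mol / 0.01399 L = 2.85 M.

2.85 M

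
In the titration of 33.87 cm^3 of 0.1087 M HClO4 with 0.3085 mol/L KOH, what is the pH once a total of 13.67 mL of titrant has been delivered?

n(acid) = 0.1087 x 0.03387 = 0.003682 mol; n(KOH) added = 0.3085 x 0.01367 = 0.004217 mol.
Base is in excess by 0.004217 - 0.003682 = 0.0005355 mol in a total volume of 0.04754 L.
[OH^-] = 0.0005355/0.04754 = 0.01126 M, so pOH = 1.95 and pH = 14.00 - 1.95 = 12.05.

12.05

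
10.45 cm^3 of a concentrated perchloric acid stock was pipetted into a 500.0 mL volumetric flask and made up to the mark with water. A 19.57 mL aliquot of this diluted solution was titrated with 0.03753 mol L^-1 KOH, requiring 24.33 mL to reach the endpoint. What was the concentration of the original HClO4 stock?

n(KOH) = 0.03753 x 0.02433 = 0.0009131 mol.
n(HClO4) in the aliquot = 0.0009131 mol.
[diluted HClO4] = 0.0009131 / 0.01957 = 0.04666 M.
Dilution factor = 500.0/10.45 = 47.85, so [stock] = 0.04666 x 47.85 = 2.23 M.

2.23 M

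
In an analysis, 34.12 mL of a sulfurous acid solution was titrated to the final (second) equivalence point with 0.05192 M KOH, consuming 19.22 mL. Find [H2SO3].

0.0146 M

n(KOH) = 0.05192 x 0.01922 = 0.0009979 mol.
At the final (second) equivalence point, 2 mol OH^- react per mol H2SO3, so n(H2SO3) = 0.0009979 / 2 = 0.0004990 mol.
[H2SO3] = 0.0004990 / 0.03412 L = 0.0146 M.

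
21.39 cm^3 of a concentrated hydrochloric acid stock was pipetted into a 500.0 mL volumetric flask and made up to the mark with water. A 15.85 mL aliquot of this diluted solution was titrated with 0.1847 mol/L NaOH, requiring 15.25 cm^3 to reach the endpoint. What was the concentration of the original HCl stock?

4.15 M

n(NaOH) = 0.1847 x 0.01525 = 0.002817 mol.
n(HCl) in the aliquot = 0.002817 mol.
[diluted HCl] = 0.002817 / 0.01585 = 0.1777 M.
Dilution factor = 500.0/21.39 = 23.38, so [stock] = 0.1777 x 23.38 = 4.15 M.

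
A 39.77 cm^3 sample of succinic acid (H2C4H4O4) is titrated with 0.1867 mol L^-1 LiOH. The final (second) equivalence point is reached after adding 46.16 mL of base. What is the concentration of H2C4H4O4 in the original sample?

n(LiOH) = 0.1867 x 0.04616 = 0.008618 mol.
At the final (second) equivalence point, 2 mol OH^- react per mol H2C4H4O4, so n(H2C4H4O4) = 0.008618 / 2 = 0.004309 mol.
[H2C4H4O4] = 0.004309 / 0.03977 L = 0.108 M.

0.108 M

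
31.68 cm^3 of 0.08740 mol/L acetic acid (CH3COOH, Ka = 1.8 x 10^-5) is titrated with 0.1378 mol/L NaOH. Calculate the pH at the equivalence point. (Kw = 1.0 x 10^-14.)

n(CH3COOH) = 0.08740 x 0.03168 = 0.002769 mol; V(NaOH) at equivalence = 0.002769/0.1378 = 0.02009 L.
At equivalence all the acid is converted to CH3COO-; total volume = 0.03168 + 0.02009 = 0.05177 L, so [CH3COO-] = 0.002769/0.05177 = 0.05348 M.
Kb = Kw/Ka = 1.0e-14 / 1.8 x 10^-5 = 5.56e-10.
[OH^-] = sqrt(Kb x [CH3COO-]) = sqrt(5.56e-10 x 0.05348) = 5.45e-6 M.
pOH = 5.26, so pH = 14.00 - 5.26 = 8.74.

8.74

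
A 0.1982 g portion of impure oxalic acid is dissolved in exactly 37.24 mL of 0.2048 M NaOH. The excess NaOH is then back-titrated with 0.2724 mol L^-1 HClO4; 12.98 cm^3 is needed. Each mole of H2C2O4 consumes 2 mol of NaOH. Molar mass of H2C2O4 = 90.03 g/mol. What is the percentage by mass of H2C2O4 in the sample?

92.9%

Total n(NaOH) added = 0.2048 x 0.03724 = 0.007627 mol.
n(HClO4) used = 0.2724 x 0.01298 = 0.003536 mol, which equals the excess n(NaOH).
So n(NaOH) consumed by the sample = 0.007627 - 0.003536 = 0.004091 mol.
n(H2C2O4) = 0.004091 / 2 = 0.002046 mol.
mass H2C2O4 = 0.002046 x 90.03 = 0.1842 g, so %H2C2O4 = 0.1842/0.1982 x 100 = 92.9%.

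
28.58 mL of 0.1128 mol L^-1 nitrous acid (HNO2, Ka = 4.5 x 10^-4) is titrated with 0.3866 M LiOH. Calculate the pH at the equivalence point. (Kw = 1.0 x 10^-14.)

8.14

n(HNO2) = 0.1128 x 0.02858 = 0.003224 mol; V(LiOH) at equivalence = 0.003224/0.3866 = 0.008339 L.
At equivalence all the acid is converted to NO2-; total volume = 0.02858 + 0.008339 = 0.03692 L, so [NO2-] = 0.003224/0.03692 = 0.08732 M.
Kb = Kw/Ka = 1.0e-14 / 4.5 x 10^-4 = 2.22e-11.
[OH^-] = sqrt(Kb x [NO2-]) = sqrt(2.22e-11 x 0.08732) = 1.39e-6 M.
pOH = 5.86, so pH = 14.00 - 5.86 = 8.14.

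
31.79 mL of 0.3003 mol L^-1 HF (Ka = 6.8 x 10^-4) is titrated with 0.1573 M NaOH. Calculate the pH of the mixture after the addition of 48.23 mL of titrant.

3.76

Initial n(HF) = 0.3003 x 0.03179 = 0.009547 mol.
n(NaOH) added = 0.1573 x 0.04823 = 0.007587 mol, converting that many moles of HF to F-.
Remaining n(HF) = 0.001960 mol; n(F-) = 0.007587 mol.
By Henderson-Hasselbalch, pH = pKa + log([A^-]/[HA]) = 3.17 + log(0.007587/0.001960) = 3.17 + (+0.59) = 3.76.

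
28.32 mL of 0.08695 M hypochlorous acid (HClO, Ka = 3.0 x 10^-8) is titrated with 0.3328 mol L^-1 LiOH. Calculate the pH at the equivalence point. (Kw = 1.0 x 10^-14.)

10.18

n(HClO) = 0.08695 x 0.02832 = 0.002462 mol; V(LiOH) at equivalence = 0.002462/0.3328 = 0.007399 L.
At equivalence all the acid is converted to ClO-; total volume = 0.02832 + 0.007399 = 0.03572 L, so [ClO-] = 0.002462/0.03572 = 0.06894 M.
Kb = Kw/Ka = 1.0e-14 / 3.0 x 10^-8 = 3.33e-7.
[OH^-] = sqrt(Kb x [ClO-]) = sqrt(3.33e-7 x 0.06894) = 0.000152 M.
pOH = 3.82, so pH = 14.00 - 3.82 = 10.18.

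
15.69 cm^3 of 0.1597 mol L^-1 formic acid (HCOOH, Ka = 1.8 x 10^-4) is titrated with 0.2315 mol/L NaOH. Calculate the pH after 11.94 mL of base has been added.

11.97

n(acid) = 0.1597 x 0.01569 = 0.002506 mol; n(NaOH) added = 0.2315 x 0.01194 = 0.002764 mol.
Base is in excess by 0.002764 - 0.002506 = 0.0002584 mol in a total volume of 0.02763 L.
[OH^-] = 0.0002584/0.02763 = 0.009353 M, so pOH = 2.03 and pH = 14.00 - 2.03 = 11.97.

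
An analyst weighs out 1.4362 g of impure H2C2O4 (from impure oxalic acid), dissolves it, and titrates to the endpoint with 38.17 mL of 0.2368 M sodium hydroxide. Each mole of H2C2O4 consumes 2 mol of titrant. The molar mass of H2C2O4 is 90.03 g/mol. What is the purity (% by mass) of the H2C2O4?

n(NaOH) = 0.2368 x 0.03817 = 0.009039 mol.
n(H2C2O4) = 0.009039 / 2 = 0.004519 mol.
mass of H2C2O4 = 0.004519 x 90.03 = 0.4069 g.
% purity = 0.4069 / 1.4362 x 100 = 28.3%.

28.3%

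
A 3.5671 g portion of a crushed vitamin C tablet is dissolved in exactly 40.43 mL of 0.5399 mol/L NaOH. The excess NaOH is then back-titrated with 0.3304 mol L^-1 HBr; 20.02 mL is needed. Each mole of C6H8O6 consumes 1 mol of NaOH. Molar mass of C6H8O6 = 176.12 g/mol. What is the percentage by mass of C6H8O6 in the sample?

Total n(NaOH) added = 0.5399 x 0.04043 = 0.02183 mol.
n(HBr) used = 0.3304 x 0.02002 = 0.006615 mol, which equals the excess n(NaOH).
So n(NaOH) consumed by the sample = 0.02183 - 0.006615 = 0.01521 mol.
n(C6H8O6) = 0.01521 / 1 = 0.01521 mol.
mass C6H8O6 = 0.01521 x 176.12 = 2.679 g, so %C6H8O6 = 2.679/3.5671 x 100 = 75.1%.

75.1%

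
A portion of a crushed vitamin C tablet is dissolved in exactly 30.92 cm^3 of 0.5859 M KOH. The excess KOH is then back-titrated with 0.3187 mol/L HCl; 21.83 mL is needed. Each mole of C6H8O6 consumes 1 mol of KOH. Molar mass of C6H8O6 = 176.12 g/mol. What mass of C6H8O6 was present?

1.97 g

Total n(KOH) added = 0.5859 x 0.03092 = 0.01812 mol.
n(HCl) used = 0.3187 x 0.02183 = 0.006957 mol, which equals the excess n(KOH).
So n(KOH) consumed by the sample = 0.01812 - 0.006957 = 0.01116 mol.
n(C6H8O6) = 0.01116 / 1 = 0.01116 mol.
mass = 0.01116 mol x 176.12 g/mol = 1.97 g.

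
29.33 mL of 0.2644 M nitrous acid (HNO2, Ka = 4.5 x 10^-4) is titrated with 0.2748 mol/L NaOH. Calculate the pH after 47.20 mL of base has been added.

n(acid) = 0.2644 x 0.02933 = 0.007755 mol; n(NaOH) added = 0.2748 x 0.04720 = 0.01297 mol.
Base is in excess by 0.01297 - 0.007755 = 0.005216 mol in a total volume of 0.07653 L.
[OH^-] = 0.005216/0.07653 = 0.06815 M, so pOH = 1.17 and pH = 14.00 - 1.17 = 12.83.

12.83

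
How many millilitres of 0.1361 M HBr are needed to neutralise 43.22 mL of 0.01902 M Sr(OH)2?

n(Sr(OH)2) = 0.01902 mol/L x 0.04322 L = 0.0008220 mol.
The neutralisation is 1 Sr(OH)2 : 2 HBr, so n(HBr) = 0.0008220 x 2/1 = 0.001644 mol.
V(HBr) = 0.001644 / 0.1361 = 0.01208 L = 12.1 mL.

12.1 mL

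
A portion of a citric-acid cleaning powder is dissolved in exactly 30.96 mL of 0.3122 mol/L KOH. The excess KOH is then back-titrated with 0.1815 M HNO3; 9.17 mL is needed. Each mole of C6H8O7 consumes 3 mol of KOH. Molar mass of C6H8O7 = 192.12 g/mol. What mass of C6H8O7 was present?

0.512 g

Total n(KOH) added = 0.3122 x 0.03096 = 0.009666 mol.
n(HNO3) used = 0.1815 x 0.009170 = 0.001664 mol, which equals the excess n(KOH).
So n(KOH) consumed by the sample = 0.009666 - 0.001664 = 0.008001 mol.
n(C6H8O7) = 0.008001 / 3 = 0.002667 mol.
mass = 0.002667 mol x 192.12 g/mol = 0.512 g.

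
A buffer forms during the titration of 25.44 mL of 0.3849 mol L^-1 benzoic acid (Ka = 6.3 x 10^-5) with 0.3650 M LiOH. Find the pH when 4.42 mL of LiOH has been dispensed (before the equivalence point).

3.50

Initial n(C6H5COOH) = 0.3849 x 0.02544 = 0.009792 mol.
n(LiOH) added = 0.3650 x 0.004420 = 0.001613 mol, converting that many moles of C6H5COOH to C6H5COO-.
Remaining n(C6H5COOH) = 0.008179 mol; n(C6H5COO-) = 0.001613 mol.
By Henderson-Hasselbalch, pH = pKa + log([A^-]/[HA]) = 4.20 + log(0.001613/0.008179) = 4.20 + (-0.70) = 3.50.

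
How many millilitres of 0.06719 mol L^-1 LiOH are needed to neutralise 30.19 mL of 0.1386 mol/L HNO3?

62.3 mL

n(HNO3) = 0.1386 mol/L x 0.03019 L = 0.004184 mol.
At equivalence n(LiOH) = n(HNO3) = 0.004184 mol.
V(LiOH) = 0.004184 / 0.06719 = 0.06228 L = 62.3 mL.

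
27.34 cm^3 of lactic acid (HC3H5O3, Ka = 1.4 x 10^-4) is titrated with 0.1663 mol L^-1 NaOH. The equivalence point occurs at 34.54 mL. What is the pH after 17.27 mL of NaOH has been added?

3.85

17.27 mL is exactly half the equivalence volume (34.54/2), i.e. the half-equivalence point.
There, n(HA) = n(A^-), so pH = pKa = -log(1.4 x 10^-4) = 3.85.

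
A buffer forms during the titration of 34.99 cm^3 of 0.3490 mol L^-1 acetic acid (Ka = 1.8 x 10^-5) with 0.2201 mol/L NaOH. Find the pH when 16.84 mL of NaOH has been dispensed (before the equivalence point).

4.38

Initial n(CH3COOH) = 0.3490 x 0.03499 = 0.01221 mol.
n(NaOH) added = 0.2201 x 0.01684 = 0.003706 mol, converting that many moles of CH3COOH to CH3COO-.
Remaining n(CH3COOH) = 0.008505 mol; n(CH3COO-) = 0.003706 mol.
By Henderson-Hasselbalch, pH = pKa + log([A^-]/[HA]) = 4.74 + log(0.003706/0.008505) = 4.74 + (-0.36) = 4.38.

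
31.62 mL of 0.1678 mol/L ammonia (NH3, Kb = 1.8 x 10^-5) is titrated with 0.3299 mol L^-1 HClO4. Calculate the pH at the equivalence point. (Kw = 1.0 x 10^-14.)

n(NH3) = 0.1678 x 0.03162 = 0.005306 mol; V(HClO4) at equivalence = 0.005306/0.3299 = 0.01608 L.
At equivalence the base is fully converted to NH4+; total volume = 0.04770 L, so [NH4+] = 0.005306/0.04770 = 0.1112 M.
Ka(NH4+) = Kw/Kb = 1.0e-14 / 1.8 x 10^-5 = 5.56e-10.
[H^+] = sqrt(Ka x [NH4+]) = sqrt(5.56e-10 x 0.1112) = 7.86e-6 M.
pH = -log(7.86e-6) = 5.10.

5.10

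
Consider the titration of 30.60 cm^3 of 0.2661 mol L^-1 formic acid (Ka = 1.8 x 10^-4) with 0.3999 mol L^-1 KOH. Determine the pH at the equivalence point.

8.47

n(HCOOH) = 0.2661 x 0.03060 = 0.008143 mol; V(KOH) at equivalence = 0.008143/0.3999 = 0.02036 L.
At equivalence all the acid is converted to HCOO-; total volume = 0.03060 + 0.02036 = 0.05096 L, so [HCOO-] = 0.008143/0.05096 = 0.1598 M.
Kb = Kw/Ka = 1.0e-14 / 1.8 x 10^-4 = 5.56e-11.
[OH^-] = sqrt(Kb x [HCOO-]) = sqrt(5.56e-11 x 0.1598) = 2.98e-6 M.
pOH = 5.53, so pH = 14.00 - 5.53 = 8.47.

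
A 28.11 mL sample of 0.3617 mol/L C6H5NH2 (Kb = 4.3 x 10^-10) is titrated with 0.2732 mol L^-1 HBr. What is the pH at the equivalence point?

2.72

n(C6H5NH2) = 0.3617 x 0.02811 = 0.01017 mol; V(HBr) at equivalence = 0.01017/0.2732 = 0.03722 L.
At equivalence the base is fully converted to C6H5NH3+; total volume = 0.06533 L, so [C6H5NH3+] = 0.01017/0.06533 = 0.1556 M.
Ka(C6H5NH3+) = Kw/Kb = 1.0e-14 / 4.3 x 10^-10 = 2.33e-5.
[H^+] = sqrt(Ka x [C6H5NH3+]) = sqrt(2.33e-5 x 0.1556) = 0.00190 M.
pH = -log(0.00190) = 2.72.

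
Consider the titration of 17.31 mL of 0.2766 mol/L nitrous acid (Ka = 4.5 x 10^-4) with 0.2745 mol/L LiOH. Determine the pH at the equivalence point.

n(HNO2) = 0.2766 x 0.01731 = 0.004788 mol; V(LiOH) at equivalence = 0.004788/0.2745 = 0.01744 L.
At equivalence all the acid is converted to NO2-; total volume = 0.01731 + 0.01744 = 0.03475 L, so [NO2-] = 0.004788/0.03475 = 0.1378 M.
Kb = Kw/Ka = 1.0e-14 / 4.5 x 10^-4 = 2.22e-11.
[OH^-] = sqrt(Kb x [NO2-]) = sqrt(2.22e-11 x 0.1378) = 1.75e-6 M.
pOH = 5.76, so pH = 14.00 - 5.76 = 8.24.

8.24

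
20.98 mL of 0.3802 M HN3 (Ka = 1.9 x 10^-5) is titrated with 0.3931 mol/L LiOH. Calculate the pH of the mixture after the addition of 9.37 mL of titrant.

Initial n(HN3) = 0.3802 x 0.02098 = 0.007977 mol.
n(LiOH) added = 0.3931 x 0.009370 = 0.003683 mol, converting that many moles of HN3 to N3-.
Remaining n(HN3) = 0.004293 mol; n(N3-) = 0.003683 mol.
By Henderson-Hasselbalch, pH = pKa + log([A^-]/[HA]) = 4.72 + log(0.003683/0.004293) = 4.72 + (-0.07) = 4.65.

4.65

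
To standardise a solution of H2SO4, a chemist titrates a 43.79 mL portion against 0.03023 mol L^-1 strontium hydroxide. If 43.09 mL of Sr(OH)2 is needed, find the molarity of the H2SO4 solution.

0.0297 M

n(Sr(OH)2) delivered = 0.03023 x 0.04309 = 0.001303 mol.
For a 1:1 reaction, n(H2SO4) = 0.001303 mol.
[H2SO4] = 0.001303 mol / 0.04379 L = 0.0297 M.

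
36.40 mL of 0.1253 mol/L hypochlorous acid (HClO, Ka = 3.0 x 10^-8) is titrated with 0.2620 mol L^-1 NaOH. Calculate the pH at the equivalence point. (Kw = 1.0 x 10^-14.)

10.23

n(HClO) = 0.1253 x 0.03640 = 0.004561 mol; V(NaOH) at equivalence = 0.004561/0.2620 = 0.01741 L.
At equivalence all the acid is converted to ClO-; total volume = 0.03640 + 0.01741 = 0.05381 L, so [ClO-] = 0.004561/0.05381 = 0.08476 M.
Kb = Kw/Ka = 1.0e-14 / 3.0 x 10^-8 = 3.33e-7.
[OH^-] = sqrt(Kb x [ClO-]) = sqrt(3.33e-7 x 0.08476) = 0.000168 M.
pOH = 3.77, so pH = 14.00 - 3.77 = 10.23.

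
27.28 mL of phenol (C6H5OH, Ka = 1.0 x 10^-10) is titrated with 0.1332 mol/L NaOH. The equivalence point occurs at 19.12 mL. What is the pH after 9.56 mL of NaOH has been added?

10.00

9.56 mL is exactly half the equivalence volume (19.12/2), i.e. the half-equivalence point.
There, n(HA) = n(A^-), so pH = pKa = -log(1.0 x 10^-10) = 10.00.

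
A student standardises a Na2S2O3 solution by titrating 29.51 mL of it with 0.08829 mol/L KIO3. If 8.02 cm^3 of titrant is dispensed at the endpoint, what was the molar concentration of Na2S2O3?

n(KIO3) = 0.08829 x 0.008020 = 0.0007081 mol.
From the balanced equation, 1 mol KIO3 reacts with 6 mol Na2S2O3, so n(Na2S2O3) = 0.0007081 x 6/1 = 0.004249 mol.
[Na2S2O3] = 0.004249 / 0.02951 L = 0.144 M.

0.144 M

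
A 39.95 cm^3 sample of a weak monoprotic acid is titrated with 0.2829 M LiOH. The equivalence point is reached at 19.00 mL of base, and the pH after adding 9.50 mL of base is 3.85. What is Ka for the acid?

9.50 mL is half of the equivalence volume, so this is the half-equivalence point where [HA] = [A^-].
At half-equivalence pH = pKa, so pKa = 3.85.
Ka = 10^(-3.85) = 1.4 x 10^-4.

1.4 x 10^-4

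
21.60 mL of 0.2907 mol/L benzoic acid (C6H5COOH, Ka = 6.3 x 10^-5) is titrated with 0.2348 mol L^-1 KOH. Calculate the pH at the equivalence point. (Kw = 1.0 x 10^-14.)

8.66

n(C6H5COOH) = 0.2907 x 0.02160 = 0.006279 mol; V(KOH) at equivalence = 0.006279/0.2348 = 0.02674 L.
At equivalence all the acid is converted to C6H5COO-; total volume = 0.02160 + 0.02674 = 0.04834 L, so [C6H5COO-] = 0.006279/0.04834 = 0.1299 M.
Kb = Kw/Ka = 1.0e-14 / 6.3 x 10^-5 = 1.59e-10.
[OH^-] = sqrt(Kb x [C6H5COO-]) = sqrt(1.59e-10 x 0.1299) = 4.54e-6 M.
pOH = 5.34, so pH = 14.00 - 5.34 = 8.66.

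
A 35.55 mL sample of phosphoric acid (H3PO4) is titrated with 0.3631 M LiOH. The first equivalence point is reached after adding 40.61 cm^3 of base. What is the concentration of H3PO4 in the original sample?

0.415 M

n(LiOH) = 0.3631 x 0.04061 = 0.01475 mol.
At the first equivalence point, 1 mol OH^- react per mol H3PO4, so n(H3PO4) = 0.01475 / 1 = 0.01475 mol.
[H3PO4] = 0.01475 / 0.03555 L = 0.415 M.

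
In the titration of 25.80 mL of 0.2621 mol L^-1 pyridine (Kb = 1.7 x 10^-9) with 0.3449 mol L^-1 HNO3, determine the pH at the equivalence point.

3.03

n(C5H5N) = 0.2621 x 0.02580 = 0.006762 mol; V(HNO3) at equivalence = 0.006762/0.3449 = 0.01961 L.
At equivalence the base is fully converted to C5H5NH+; total volume = 0.04541 L, so [C5H5NH+] = 0.006762/0.04541 = 0.1489 M.
Ka(C5H5NH+) = Kw/Kb = 1.0e-14 / 1.7 x 10^-9 = 5.88e-6.
[H^+] = sqrt(Ka x [C5H5NH+]) = sqrt(5.88e-6 x 0.1489) = 0.000936 M.
pH = -log(0.000936) = 3.03.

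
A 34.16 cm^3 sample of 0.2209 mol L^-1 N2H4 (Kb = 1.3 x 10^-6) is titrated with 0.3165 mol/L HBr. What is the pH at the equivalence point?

n(N2H4) = 0.2209 x 0.03416 = 0.007546 mol; V(HBr) at equivalence = 0.007546/0.3165 = 0.02384 L.
At equivalence the base is fully converted to N2H5+; total volume = 0.05800 L, so [N2H5+] = 0.007546/0.05800 = 0.1301 M.
Ka(N2H5+) = Kw/Kb = 1.0e-14 / 1.3 x 10^-6 = 7.69e-9.
[H^+] = sqrt(Ka x [N2H5+]) = sqrt(7.69e-9 x 0.1301) = 3.16e-5 M.
pH = -log(3.16e-5) = 4.50.

4.50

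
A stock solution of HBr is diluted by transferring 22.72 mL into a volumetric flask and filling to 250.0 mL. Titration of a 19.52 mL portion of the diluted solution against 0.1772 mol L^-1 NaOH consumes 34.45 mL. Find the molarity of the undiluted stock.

n(NaOH) = 0.1772 x 0.03445 = 0.006105 mol.
n(HBr) in the aliquot = 0.006105 mol.
[diluted HBr] = 0.006105 / 0.01952 = 0.3127 M.
Dilution factor = 250.0/22.72 = 11.00, so [stock] = 0.3127 x 11.00 = 3.44 M.

3.44 M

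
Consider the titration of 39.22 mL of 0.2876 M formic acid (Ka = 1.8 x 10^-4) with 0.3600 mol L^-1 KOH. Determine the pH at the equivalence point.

8.47

n(HCOOH) = 0.2876 x 0.03922 = 0.01128 mol; V(KOH) at equivalence = 0.01128/0.3600 = 0.03133 L.
At equivalence all the acid is converted to HCOO-; total volume = 0.03922 + 0.03133 = 0.07055 L, so [HCOO-] = 0.01128/0.07055 = 0.1599 M.
Kb = Kw/Ka = 1.0e-14 / 1.8 x 10^-4 = 5.56e-11.
[OH^-] = sqrt(Kb x [HCOO-]) = sqrt(5.56e-11 x 0.1599) = 2.98e-6 M.
pOH = 5.53, so pH = 14.00 - 5.53 = 8.47.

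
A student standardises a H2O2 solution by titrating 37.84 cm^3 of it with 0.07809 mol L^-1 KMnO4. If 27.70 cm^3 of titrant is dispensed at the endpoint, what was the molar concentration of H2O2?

0.143 M

n(KMnO4) = 0.07809 x 0.02770 = 0.002163 mol.
From the balanced equation, 2 mol KMnO4 reacts with 5 mol H2O2, so n(H2O2) = 0.002163 x 5/2 = 0.005408 mol.
[H2O2] = 0.005408 / 0.03784 L = 0.143 M.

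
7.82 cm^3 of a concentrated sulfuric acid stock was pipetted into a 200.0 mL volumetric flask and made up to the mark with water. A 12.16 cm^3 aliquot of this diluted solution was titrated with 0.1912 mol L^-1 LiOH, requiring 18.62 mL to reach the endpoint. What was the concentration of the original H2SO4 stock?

3.74 M

n(LiOH) = 0.1912 x 0.01862 = 0.003560 mol.
n(H2SO4) in the aliquot = 0.003560 x 1/2 = 0.001780 mol.
[diluted H2SO4] = 0.001780 / 0.01216 = 0.1464 M.
Dilution factor = 200.0/7.820 = 25.58, so [stock] = 0.1464 x 25.58 = 3.74 M.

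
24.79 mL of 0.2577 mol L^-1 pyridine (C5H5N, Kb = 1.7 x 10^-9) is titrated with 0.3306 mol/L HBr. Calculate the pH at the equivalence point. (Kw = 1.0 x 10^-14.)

3.03

n(C5H5N) = 0.2577 x 0.02479 = 0.006388 mol; V(HBr) at equivalence = 0.006388/0.3306 = 0.01932 L.
At equivalence the base is fully converted to C5H5NH+; total volume = 0.04411 L, so [C5H5NH+] = 0.006388/0.04411 = 0.1448 M.
Ka(C5H5NH+) = Kw/Kb = 1.0e-14 / 1.7 x 10^-9 = 5.88e-6.
[H^+] = sqrt(Ka x [C5H5NH+]) = sqrt(5.88e-6 x 0.1448) = 0.000923 M.
pH = -log(0.000923) = 3.03.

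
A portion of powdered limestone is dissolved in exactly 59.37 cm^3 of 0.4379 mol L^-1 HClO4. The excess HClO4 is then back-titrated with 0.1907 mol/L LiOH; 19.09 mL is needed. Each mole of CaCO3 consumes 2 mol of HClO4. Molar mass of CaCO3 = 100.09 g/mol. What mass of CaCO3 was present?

Total n(HClO4) added = 0.4379 x 0.05937 = 0.02600 mol.
n(LiOH) used = 0.1907 x 0.01909 = 0.003640 mol, which equals the excess n(HClO4).
So n(HClO4) consumed by the sample = 0.02600 - 0.003640 = 0.02236 mol.
n(CaCO3) = 0.02236 / 2 = 0.01118 mol.
mass = 0.01118 mol x 100.09 g/mol = 1.12 g.

1.12 g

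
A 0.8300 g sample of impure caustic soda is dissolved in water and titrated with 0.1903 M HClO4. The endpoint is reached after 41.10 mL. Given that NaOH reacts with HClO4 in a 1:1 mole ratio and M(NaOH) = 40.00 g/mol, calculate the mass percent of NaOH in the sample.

n(HClO4) = 0.1903 x 0.04110 = 0.007821 mol.
n(NaOH) = 0.007821 / 1 = 0.007821 mol.
mass of NaOH = 0.007821 x 40.00 = 0.3129 g.
% purity = 0.3129 / 0.8300 x 100 = 37.7%.

37.7%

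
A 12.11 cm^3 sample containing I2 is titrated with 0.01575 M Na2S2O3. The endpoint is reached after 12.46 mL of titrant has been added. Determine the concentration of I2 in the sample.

0.00810 M

n(Na2S2O3) = 0.01575 x 0.01246 = 0.0001962 mol.
From the balanced equation, 2 mol Na2S2O3 reacts with 1 mol I2, so n(I2) = 0.0001962 x 1/2 = 9.812e-5 mol.
[I2] = 9.812e-5 / 0.01211 L = 0.00810 M.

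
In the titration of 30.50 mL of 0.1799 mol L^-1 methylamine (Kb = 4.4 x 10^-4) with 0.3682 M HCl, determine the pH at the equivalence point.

5.78

n(CH3NH2) = 0.1799 x 0.03050 = 0.005487 mol; V(HCl) at equivalence = 0.005487/0.3682 = 0.01490 L.
At equivalence the base is fully converted to CH3NH3+; total volume = 0.04540 L, so [CH3NH3+] = 0.005487/0.04540 = 0.1209 M.
Ka(CH3NH3+) = Kw/Kb = 1.0e-14 / 4.4 x 10^-4 = 2.27e-11.
[H^+] = sqrt(Ka x [CH3NH3+]) = sqrt(2.27e-11 x 0.1209) = 1.66e-6 M.
pH = -log(1.66e-6) = 5.78.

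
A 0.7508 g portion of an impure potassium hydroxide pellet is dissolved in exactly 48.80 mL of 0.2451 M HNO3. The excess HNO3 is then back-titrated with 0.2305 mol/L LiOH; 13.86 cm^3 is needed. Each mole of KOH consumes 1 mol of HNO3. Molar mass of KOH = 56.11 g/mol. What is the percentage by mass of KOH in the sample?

65.5%

Total n(HNO3) added = 0.2451 x 0.04880 = 0.01196 mol.
n(LiOH) used = 0.2305 x 0.01386 = 0.003195 mol, which equals the excess n(HNO3).
So n(HNO3) consumed by the sample = 0.01196 - 0.003195 = 0.008766 mol.
n(KOH) = 0.008766 / 1 = 0.008766 mol.
mass KOH = 0.008766 x 56.11 = 0.4919 g, so %KOH = 0.4919/0.7508 x 100 = 65.5%.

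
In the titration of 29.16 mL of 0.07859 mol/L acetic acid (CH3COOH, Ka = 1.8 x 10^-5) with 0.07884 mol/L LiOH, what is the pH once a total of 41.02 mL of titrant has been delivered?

12.13

n(acid) = 0.07859 x 0.02916 = 0.002292 mol; n(LiOH) added = 0.07884 x 0.04102 = 0.003234 mol.
Base is in excess by 0.003234 - 0.002292 = 0.0009423 mol in a total volume of 0.07018 L.
[OH^-] = 0.0009423/0.07018 = 0.01343 M, so pOH = 1.87 and pH = 14.00 - 1.87 = 12.13.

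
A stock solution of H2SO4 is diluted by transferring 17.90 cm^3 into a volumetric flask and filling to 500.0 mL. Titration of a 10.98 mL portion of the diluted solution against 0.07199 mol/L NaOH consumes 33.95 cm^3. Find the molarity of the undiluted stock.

n(NaOH) = 0.07199 x 0.03395 = 0.002444 mol.
n(H2SO4) in the aliquot = 0.002444 x 1/2 = 0.001222 mol.
[diluted H2SO4] = 0.001222 / 0.01098 = 0.1113 M.
Dilution factor = 500.0/17.90 = 27.93, so [stock] = 0.1113 x 27.93 = 3.11 M.

3.11 M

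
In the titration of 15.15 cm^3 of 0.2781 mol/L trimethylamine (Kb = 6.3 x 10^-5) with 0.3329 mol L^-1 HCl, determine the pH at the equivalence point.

n((CH3)3N) = 0.2781 x 0.01515 = 0.004213 mol; V(HCl) at equivalence = 0.004213/0.3329 = 0.01266 L.
At equivalence the base is fully converted to (CH3)3NH+; total volume = 0.02781 L, so [(CH3)3NH+] = 0.004213/0.02781 = 0.1515 M.
Ka((CH3)3NH+) = Kw/Kb = 1.0e-14 / 6.3 x 10^-5 = 1.59e-10.
[H^+] = sqrt(Ka x [(CH3)3NH+]) = sqrt(1.59e-10 x 0.1515) = 4.90e-6 M.
pH = -log(4.90e-6) = 5.31.

5.31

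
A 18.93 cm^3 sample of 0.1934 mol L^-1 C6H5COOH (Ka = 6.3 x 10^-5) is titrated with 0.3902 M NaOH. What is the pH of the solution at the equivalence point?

n(C6H5COOH) = 0.1934 x 0.01893 = 0.003661 mol; V(NaOH) at equivalence = 0.003661/0.3902 = 0.009383 L.
At equivalence all the acid is converted to C6H5COO-; total volume = 0.01893 + 0.009383 = 0.02831 L, so [C6H5COO-] = 0.003661/0.02831 = 0.1293 M.
Kb = Kw/Ka = 1.0e-14 / 6.3 x 10^-5 = 1.59e-10.
[OH^-] = sqrt(Kb x [C6H5COO-]) = sqrt(1.59e-10 x 0.1293) = 4.53e-6 M.
pOH = 5.34, so pH = 14.00 - 5.34 = 8.66.

8.66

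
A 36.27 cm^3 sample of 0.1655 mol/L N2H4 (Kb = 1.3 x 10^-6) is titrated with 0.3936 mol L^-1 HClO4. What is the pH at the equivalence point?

4.52

n(N2H4) = 0.1655 x 0.03627 = 0.006003 mol; V(HClO4) at equivalence = 0.006003/0.3936 = 0.01525 L.
At equivalence the base is fully converted to N2H5+; total volume = 0.05152 L, so [N2H5+] = 0.006003/0.05152 = 0.1165 M.
Ka(N2H5+) = Kw/Kb = 1.0e-14 / 1.3 x 10^-6 = 7.69e-9.
[H^+] = sqrt(Ka x [N2H5+]) = sqrt(7.69e-9 x 0.1165) = 2.99e-5 M.
pH = -log(2.99e-5) = 4.52.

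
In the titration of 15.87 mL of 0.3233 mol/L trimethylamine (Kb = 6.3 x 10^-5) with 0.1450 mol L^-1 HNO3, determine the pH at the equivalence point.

5.40

n((CH3)3N) = 0.3233 x 0.01587 = 0.005131 mol; V(HNO3) at equivalence = 0.005131/0.1450 = 0.03538 L.
At equivalence the base is fully converted to (CH3)3NH+; total volume = 0.05125 L, so [(CH3)3NH+] = 0.005131/0.05125 = 0.1001 M.
Ka((CH3)3NH+) = Kw/Kb = 1.0e-14 / 6.3 x 10^-5 = 1.59e-10.
[H^+] = sqrt(Ka x [(CH3)3NH+]) = sqrt(1.59e-10 x 0.1001) = 3.99e-6 M.
pH = -log(3.99e-6) = 5.40.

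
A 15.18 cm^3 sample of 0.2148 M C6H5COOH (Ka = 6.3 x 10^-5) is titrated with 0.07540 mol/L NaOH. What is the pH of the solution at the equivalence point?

n(C6H5COOH) = 0.2148 x 0.01518 = 0.003261 mol; V(NaOH) at equivalence = 0.003261/0.07540 = 0.04324 L.
At equivalence all the acid is converted to C6H5COO-; total volume = 0.01518 + 0.04324 = 0.05842 L, so [C6H5COO-] = 0.003261/0.05842 = 0.05581 M.
Kb = Kw/Ka = 1.0e-14 / 6.3 x 10^-5 = 1.59e-10.
[OH^-] = sqrt(Kb x [C6H5COO-]) = sqrt(1.59e-10 x 0.05581) = 2.98e-6 M.
pOH = 5.53, so pH = 14.00 - 5.53 = 8.47.

8.47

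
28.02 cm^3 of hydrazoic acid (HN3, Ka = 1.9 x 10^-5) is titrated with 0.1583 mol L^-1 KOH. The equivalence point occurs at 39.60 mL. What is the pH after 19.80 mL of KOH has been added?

4.72

19.80 mL is exactly half the equivalence volume (39.60/2), i.e. the half-equivalence point.
There, n(HA) = n(A^-), so pH = pKa = -log(1.9 x 10^-5) = 4.72.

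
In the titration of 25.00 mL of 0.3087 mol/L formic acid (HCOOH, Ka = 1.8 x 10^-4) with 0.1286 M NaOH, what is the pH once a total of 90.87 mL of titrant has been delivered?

n(acid) = 0.3087 x 0.02500 = 0.007717 mol; n(NaOH) added = 0.1286 x 0.09087 = 0.01169 mol.
Base is in excess by 0.01169 - 0.007717 = 0.003968 mol in a total volume of 0.1159 L.
[OH^-] = 0.003968/0.1159 = 0.03425 M, so pOH = 1.47 and pH = 14.00 - 1.47 = 12.53.

12.53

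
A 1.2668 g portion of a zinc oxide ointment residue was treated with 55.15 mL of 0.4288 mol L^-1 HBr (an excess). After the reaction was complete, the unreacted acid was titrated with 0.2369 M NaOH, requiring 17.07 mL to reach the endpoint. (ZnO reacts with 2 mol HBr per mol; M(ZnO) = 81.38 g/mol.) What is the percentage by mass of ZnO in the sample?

Total n(HBr) added = 0.4288 x 0.05515 = 0.02365 mol.
n(NaOH) used = 0.2369 x 0.01707 = 0.004044 mol, which equals the excess n(HBr).
So n(HBr) consumed by the sample = 0.02365 - 0.004044 = 0.01960 mol.
n(ZnO) = 0.01960 / 2 = 0.009802 mol.
mass ZnO = 0.009802 x 81.38 = 0.7977 g, so %ZnO = 0.7977/1.2668 x 100 = 63.0%.

63.0%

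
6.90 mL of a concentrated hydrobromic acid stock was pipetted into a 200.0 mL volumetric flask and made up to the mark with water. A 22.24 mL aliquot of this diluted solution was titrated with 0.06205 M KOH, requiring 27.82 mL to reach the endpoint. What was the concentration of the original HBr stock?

2.25 M

n(KOH) = 0.06205 x 0.02782 = 0.001726 mol.
n(HBr) in the aliquot = 0.001726 mol.
[diluted HBr] = 0.001726 / 0.02224 = 0.07762 M.
Dilution factor = 200.0/6.900 = 28.99, so [stock] = 0.07762 x 28.99 = 2.25 M.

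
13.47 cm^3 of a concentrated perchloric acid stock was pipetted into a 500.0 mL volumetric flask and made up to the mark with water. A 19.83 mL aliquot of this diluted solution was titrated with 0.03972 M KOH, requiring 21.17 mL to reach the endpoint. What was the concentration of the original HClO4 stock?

n(KOH) = 0.03972 x 0.02117 = 0.0008409 mol.
n(HClO4) in the aliquot = 0.0008409 mol.
[diluted HClO4] = 0.0008409 / 0.01983 = 0.04240 M.
Dilution factor = 500.0/13.47 = 37.12, so [stock] = 0.04240 x 37.12 = 1.57 M.

1.57 M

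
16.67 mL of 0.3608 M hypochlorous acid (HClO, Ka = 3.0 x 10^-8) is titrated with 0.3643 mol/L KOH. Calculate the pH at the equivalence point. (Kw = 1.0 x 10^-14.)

n(HClO) = 0.3608 x 0.01667 = 0.006015 mol; V(KOH) at equivalence = 0.006015/0.3643 = 0.01651 L.
At equivalence all the acid is converted to ClO-; total volume = 0.01667 + 0.01651 = 0.03318 L, so [ClO-] = 0.006015/0.03318 = 0.1813 M.
Kb = Kw/Ka = 1.0e-14 / 3.0 x 10^-8 = 3.33e-7.
[OH^-] = sqrt(Kb x [ClO-]) = sqrt(3.33e-7 x 0.1813) = 0.000246 M.
pOH = 3.61, so pH = 14.00 - 3.61 = 10.39.

10.39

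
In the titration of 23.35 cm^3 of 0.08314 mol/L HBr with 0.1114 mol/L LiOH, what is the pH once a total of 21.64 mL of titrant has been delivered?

n(acid) = 0.08314 x 0.02335 = 0.001941 mol; n(LiOH) added = 0.1114 x 0.02164 = 0.002411 mol.
Base is in excess by 0.002411 - 0.001941 = 0.0004694 mol in a total volume of 0.04499 L.
[OH^-] = 0.0004694/0.04499 = 0.01043 M, so pOH = 1.98 and pH = 14.00 - 1.98 = 12.02.

12.02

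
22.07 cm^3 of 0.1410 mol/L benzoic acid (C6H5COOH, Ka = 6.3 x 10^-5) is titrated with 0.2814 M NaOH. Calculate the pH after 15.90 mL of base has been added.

12.55

n(acid) = 0.1410 x 0.02207 = 0.003112 mol; n(NaOH) added = 0.2814 x 0.01590 = 0.004474 mol.
Base is in excess by 0.004474 - 0.003112 = 0.001362 mol in a total volume of 0.03797 L.
[OH^-] = 0.001362/0.03797 = 0.03588 M, so pOH = 1.45 and pH = 14.00 - 1.45 = 12.55.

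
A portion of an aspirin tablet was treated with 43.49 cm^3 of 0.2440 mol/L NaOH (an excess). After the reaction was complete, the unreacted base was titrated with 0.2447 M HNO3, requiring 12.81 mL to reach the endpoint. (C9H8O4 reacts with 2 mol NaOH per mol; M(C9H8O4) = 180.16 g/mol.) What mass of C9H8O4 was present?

0.674 g

Total n(NaOH) added = 0.2440 x 0.04349 = 0.01061 mol.
n(HNO3) used = 0.2447 x 0.01281 = 0.003135 mol, which equals the excess n(NaOH).
So n(NaOH) consumed by the sample = 0.01061 - 0.003135 = 0.007477 mol.
n(C9H8O4) = 0.007477 / 2 = 0.003738 mol.
mass = 0.003738 mol x 180.16 g/mol = 0.674 g.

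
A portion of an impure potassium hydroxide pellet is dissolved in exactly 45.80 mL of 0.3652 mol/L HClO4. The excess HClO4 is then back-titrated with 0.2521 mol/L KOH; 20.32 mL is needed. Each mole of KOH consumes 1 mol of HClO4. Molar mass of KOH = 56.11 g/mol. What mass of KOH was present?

0.651 g

Total n(HClO4) added = 0.3652 x 0.04580 = 0.01673 mol.
n(KOH) used = 0.2521 x 0.02032 = 0.005123 mol, which equals the excess n(HClO4).
So n(HClO4) consumed by the sample = 0.01673 - 0.005123 = 0.01160 mol.
n(KOH) = 0.01160 / 1 = 0.01160 mol.
mass = 0.01160 mol x 56.11 g/mol = 0.651 g.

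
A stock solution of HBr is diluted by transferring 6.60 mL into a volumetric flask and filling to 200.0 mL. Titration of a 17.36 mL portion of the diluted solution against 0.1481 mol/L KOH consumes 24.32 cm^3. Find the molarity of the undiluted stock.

n(KOH) = 0.1481 x 0.02432 = 0.003602 mol.
n(HBr) in the aliquot = 0.003602 mol.
[diluted HBr] = 0.003602 / 0.01736 = 0.2075 M.
Dilution factor = 200.0/6.600 = 30.30, so [stock] = 0.2075 x 30.30 = 6.29 M.

6.29 M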